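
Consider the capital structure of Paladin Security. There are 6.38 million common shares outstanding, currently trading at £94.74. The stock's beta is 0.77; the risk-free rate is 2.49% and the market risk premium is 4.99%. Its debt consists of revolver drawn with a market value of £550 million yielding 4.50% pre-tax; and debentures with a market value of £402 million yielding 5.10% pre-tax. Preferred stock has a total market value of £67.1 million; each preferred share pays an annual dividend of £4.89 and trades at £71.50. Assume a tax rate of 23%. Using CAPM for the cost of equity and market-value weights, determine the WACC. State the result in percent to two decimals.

4.79%

Cost of equity via CAPM: Re = 2.49% + 0.77 × 4.99% = 6.3323%.
Cost of preferred: Rp = 4.89 / 71.5 = 6.8392%.
Market value of equity E = 94.74 × 6.38m = 604.4412m.
Total capital V = 604.4412 + 67.1 + 550 + 402 = 1623.5412.
Equity: weight = 604.4412/1623.5412 = 0.3723; cost = 6.3323%.
Preferred: weight = 67.1/1623.5412 = 0.0413; cost = 6.8392%.
Revolver drawn: weight = 550/1623.5412 = 0.3388; after-tax cost = 4.5% × (1 − 23%) = 3.4650%.
Debentures: weight = 402/1623.5412 = 0.2476; after-tax cost = 5.1% × (1 − 23%) = 3.9270%.
WACC = 0.3723 × 6.3323% + 0.0413 × 6.8392% + 0.3388 × 3.4650% + 0.2476 × 3.9270% = 4.7863%.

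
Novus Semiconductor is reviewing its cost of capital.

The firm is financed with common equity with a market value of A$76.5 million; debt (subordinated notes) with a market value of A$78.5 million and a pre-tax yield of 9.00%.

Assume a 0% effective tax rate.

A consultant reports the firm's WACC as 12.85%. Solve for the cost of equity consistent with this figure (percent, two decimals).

Total capital V = 76.5 + 78.5 = 155.
Equity weight = 76.5/155 = 0.4935.
Subordinated notes weight = 78.5/155 = 0.5065.
Debt contribution = 0.5065 × 9% × (1 − 0%) = 4.5581%.
Required equity contribution = 12.85% − 4.5581% = 8.2919%.
Re = 8.2919% / 0.4935 = 16.8007%.

16.80%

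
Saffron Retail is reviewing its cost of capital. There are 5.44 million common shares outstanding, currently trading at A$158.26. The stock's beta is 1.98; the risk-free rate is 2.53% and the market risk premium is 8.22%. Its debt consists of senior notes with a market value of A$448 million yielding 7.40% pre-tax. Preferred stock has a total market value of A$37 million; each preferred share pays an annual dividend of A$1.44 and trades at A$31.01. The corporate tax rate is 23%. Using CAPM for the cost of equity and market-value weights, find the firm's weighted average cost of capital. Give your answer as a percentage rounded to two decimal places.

Cost of equity via CAPM: Re = 2.53% + 1.98 × 8.22% = 18.8056%.
Cost of preferred: Rp = 1.44 / 31.01 = 4.6437%.
Market value of equity E = 158.26 × 5.44m = 860.9344m.
Total capital V = 860.9344 + 37 + 448 = 1345.9344.
Equity: weight = 860.9344/1345.9344 = 0.6397; cost = 18.8056%.
Preferred: weight = 37/1345.9344 = 0.0275; cost = 4.6437%.
Senior notes: weight = 448/1345.9344 = 0.3329; after-tax cost = 7.4% × (1 − 23%) = 5.6980%.
WACC = 0.6397 × 18.8056% + 0.0275 × 4.6437% + 0.3329 × 5.6980% = 14.0534%.

14.05%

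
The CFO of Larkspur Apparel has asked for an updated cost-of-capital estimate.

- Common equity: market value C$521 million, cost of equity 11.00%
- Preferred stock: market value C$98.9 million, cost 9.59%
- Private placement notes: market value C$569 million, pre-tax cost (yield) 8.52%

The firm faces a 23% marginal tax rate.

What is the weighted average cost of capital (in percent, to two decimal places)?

8.76%

Total capital V = 521 + 98.9 + 569 = 1188.9.
Equity: weight = 521/1188.9 = 0.4382; cost = 11%.
Preferred: weight = 98.9/1188.9 = 0.0832; cost = 9.59%.
Private placement notes: weight = 569/1188.9 = 0.4786; after-tax cost = 8.52% × (1 − 23%) = 6.5604%.
WACC = 0.4382 × 11.0000% + 0.0832 × 9.5900% + 0.4786 × 6.5604% = 8.7579%.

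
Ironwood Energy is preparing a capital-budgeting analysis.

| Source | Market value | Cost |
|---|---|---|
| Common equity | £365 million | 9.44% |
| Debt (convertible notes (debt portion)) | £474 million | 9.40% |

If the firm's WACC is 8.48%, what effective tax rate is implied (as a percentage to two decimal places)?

17.65%

Total capital V = 365 + 474 = 839.
Equity weight = 365/839 = 0.4350.
Convertible notes (debt portion) weight = 474/839 = 0.5650.
Equity contribution = 0.4350 × 9.44% = 4.1068%.
Debt contribution must be 8.48% − 4.1068% = 4.3732%.
0.5650 × 9.4% × (1 − T) = 4.3732%  ⇒  (1 − T) = 0.8235.
T = 17.6515%.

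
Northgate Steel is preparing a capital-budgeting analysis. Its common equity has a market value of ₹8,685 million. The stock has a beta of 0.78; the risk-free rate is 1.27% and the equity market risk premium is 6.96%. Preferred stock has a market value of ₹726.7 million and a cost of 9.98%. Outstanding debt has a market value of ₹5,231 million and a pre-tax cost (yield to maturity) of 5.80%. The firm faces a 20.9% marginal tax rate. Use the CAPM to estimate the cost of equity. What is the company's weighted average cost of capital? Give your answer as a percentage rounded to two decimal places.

6.11%

Cost of equity via CAPM: Re = 1.27% + 0.78 × 6.96% = 6.6988%.
Total capital V = 8685 + 726.7 + 5231 = 14642.7.
Equity: weight = 8685/14642.7 = 0.5931; cost = 6.6988%.
Preferred: weight = 726.7/14642.7 = 0.0496; cost = 9.98%.
Debt: weight = 5231/14642.7 = 0.3572; after-tax cost = 5.8% × (1 − 20.9%) = 4.5878%.
WACC = 0.5931 × 6.6988% + 0.0496 × 9.9800% + 0.3572 × 4.5878% = 6.1075%.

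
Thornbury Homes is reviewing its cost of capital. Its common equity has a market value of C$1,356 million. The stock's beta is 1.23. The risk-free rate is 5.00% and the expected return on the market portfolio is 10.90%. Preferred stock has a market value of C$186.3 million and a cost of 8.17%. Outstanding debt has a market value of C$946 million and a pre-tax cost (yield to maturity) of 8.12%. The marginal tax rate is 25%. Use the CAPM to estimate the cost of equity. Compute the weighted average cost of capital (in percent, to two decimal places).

Market risk premium = 10.9% − 5.0% = 5.9%.
Cost of equity via CAPM: Re = 5.0% + 1.23 × 5.9% = 12.2570%.
Total capital V = 1356 + 186.3 + 946 = 2488.3.
Equity: weight = 1356/2488.3 = 0.5450; cost = 12.257%.
Preferred: weight = 186.3/2488.3 = 0.0749; cost = 8.17%.
Debt: weight = 946/2488.3 = 0.3802; after-tax cost = 8.12% × (1 − 25%) = 6.0900%.
WACC = 0.5450 × 12.2570% + 0.0749 × 8.1700% + 0.3802 × 6.0900% = 9.6064%.

9.61%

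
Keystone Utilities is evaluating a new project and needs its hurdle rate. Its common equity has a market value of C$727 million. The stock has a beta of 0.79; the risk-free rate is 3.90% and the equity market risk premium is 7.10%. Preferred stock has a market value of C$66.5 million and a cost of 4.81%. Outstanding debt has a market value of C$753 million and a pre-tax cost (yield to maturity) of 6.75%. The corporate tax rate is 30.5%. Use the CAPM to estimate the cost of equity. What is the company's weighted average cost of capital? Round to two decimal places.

6.96%

Cost of equity via CAPM: Re = 3.9% + 0.79 × 7.1% = 9.5090%.
Total capital V = 727 + 66.5 + 753 = 1546.5.
Equity: weight = 727/1546.5 = 0.4701; cost = 9.509%.
Preferred: weight = 66.5/1546.5 = 0.0430; cost = 4.81%.
Debt: weight = 753/1546.5 = 0.4869; after-tax cost = 6.75% × (1 − 30.5%) = 4.6913%.
WACC = 0.4701 × 9.5090% + 0.0430 × 4.8100% + 0.4869 × 4.6913% = 6.9612%.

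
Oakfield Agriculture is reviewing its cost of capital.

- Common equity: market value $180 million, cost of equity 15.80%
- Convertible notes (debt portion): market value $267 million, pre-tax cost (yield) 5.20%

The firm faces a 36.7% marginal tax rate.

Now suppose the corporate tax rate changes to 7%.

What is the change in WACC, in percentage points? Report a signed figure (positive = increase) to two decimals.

+0.92 pp

Current WACC:
Total capital V = 180 + 267 = 447.
Equity: weight = 180/447 = 0.4027; cost = 15.8%.
Convertible notes (debt portion): weight = 267/447 = 0.5973; after-tax cost = 5.2% × (1 − 36.7%) = 3.2916%.
WACC = 0.4027 × 15.8000% + 0.5973 × 3.2916% = 8.3285%.
After the change:
Total capital V = 180 + 267 = 447.
Equity: weight = 180/447 = 0.4027; cost = 15.8%.
Convertible notes (debt portion): weight = 267/447 = 0.5973; after-tax cost = 5.2% × (1 − 7%) = 4.8360%.
WACC = 0.4027 × 15.8000% + 0.5973 × 4.8360% = 9.2510%.
Change in WACC = 9.2510% − 8.3285% = 0.9225 pp.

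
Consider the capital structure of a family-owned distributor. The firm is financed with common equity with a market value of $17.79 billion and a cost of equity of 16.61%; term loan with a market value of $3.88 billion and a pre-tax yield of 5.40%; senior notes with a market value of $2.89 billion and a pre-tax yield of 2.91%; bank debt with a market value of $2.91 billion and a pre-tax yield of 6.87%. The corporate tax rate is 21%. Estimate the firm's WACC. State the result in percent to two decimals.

12.18%

Total capital V = 17.79 + 3.88 + 2.89 + 2.91 = 27.47.
Equity: weight = 17.79/27.47 = 0.6476; cost = 16.61%.
Term loan: weight = 3.88/27.47 = 0.1412; after-tax cost = 5.4% × (1 − 21%) = 4.2660%.
Senior notes: weight = 2.89/27.47 = 0.1052; after-tax cost = 2.91% × (1 − 21%) = 2.2989%.
Bank debt: weight = 2.91/27.47 = 0.1059; after-tax cost = 6.87% × (1 − 21%) = 5.4273%.
WACC = 0.6476 × 16.6100% + 0.1412 × 4.2660% + 0.1052 × 2.2989% + 0.1059 × 5.4273% = 12.1762%.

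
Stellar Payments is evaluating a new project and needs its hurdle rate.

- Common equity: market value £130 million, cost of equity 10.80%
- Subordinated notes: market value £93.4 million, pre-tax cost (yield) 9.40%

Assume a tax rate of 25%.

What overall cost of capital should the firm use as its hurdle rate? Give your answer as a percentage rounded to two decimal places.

9.23%

Total capital V = 130 + 93.4 = 223.4.
Equity: weight = 130/223.4 = 0.5819; cost = 10.8%.
Subordinated notes: weight = 93.4/223.4 = 0.4181; after-tax cost = 9.4% × (1 − 25%) = 7.0500%.
WACC = 0.5819 × 10.8000% + 0.4181 × 7.0500% = 9.2322%.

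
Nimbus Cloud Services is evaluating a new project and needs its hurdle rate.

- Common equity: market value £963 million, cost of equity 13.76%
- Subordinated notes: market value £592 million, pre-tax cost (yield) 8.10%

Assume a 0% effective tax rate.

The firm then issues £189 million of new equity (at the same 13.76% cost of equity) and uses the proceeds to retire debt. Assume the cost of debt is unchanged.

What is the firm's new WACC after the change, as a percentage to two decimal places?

After the change:
Total capital V = 1152 + 403 = 1555.
Equity: weight = 1152/1555 = 0.7408; cost = 13.76%.
Subordinated notes: weight = 403/1555 = 0.2592; after-tax cost = 8.1% × (1 − 0%) = 8.1000%.
WACC = 0.7408 × 13.7600% + 0.2592 × 8.1000% = 12.2931%.

12.29%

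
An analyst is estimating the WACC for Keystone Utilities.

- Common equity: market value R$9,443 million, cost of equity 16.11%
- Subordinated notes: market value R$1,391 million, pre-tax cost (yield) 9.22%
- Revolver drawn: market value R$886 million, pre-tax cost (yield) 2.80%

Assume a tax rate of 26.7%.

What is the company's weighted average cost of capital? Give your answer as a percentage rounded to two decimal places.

13.94%

Total capital V = 9443 + 1391 + 886 = 11720.
Equity: weight = 9443/11720 = 0.8057; cost = 16.11%.
Subordinated notes: weight = 1391/11720 = 0.1187; after-tax cost = 9.22% × (1 − 26.7%) = 6.7583%.
Revolver drawn: weight = 886/11720 = 0.0756; after-tax cost = 2.8% × (1 − 26.7%) = 2.0524%.
WACC = 0.8057 × 16.1100% + 0.1187 × 6.7583% + 0.0756 × 2.0524% = 13.9374%.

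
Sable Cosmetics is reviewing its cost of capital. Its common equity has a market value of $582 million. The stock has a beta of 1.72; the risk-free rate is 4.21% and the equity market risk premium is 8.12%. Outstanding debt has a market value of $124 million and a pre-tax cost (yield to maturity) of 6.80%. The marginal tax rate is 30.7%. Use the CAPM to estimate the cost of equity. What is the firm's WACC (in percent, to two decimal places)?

Cost of equity via CAPM: Re = 4.21% + 1.72 × 8.12% = 18.1764%.
Total capital V = 582 + 124 = 706.
Equity: weight = 582/706 = 0.8244; cost = 18.1764%.
Debt: weight = 124/706 = 0.1756; after-tax cost = 6.8% × (1 − 30.7%) = 4.7124%.
WACC = 0.8244 × 18.1764% + 0.1756 × 4.7124% = 15.8116%.

15.81%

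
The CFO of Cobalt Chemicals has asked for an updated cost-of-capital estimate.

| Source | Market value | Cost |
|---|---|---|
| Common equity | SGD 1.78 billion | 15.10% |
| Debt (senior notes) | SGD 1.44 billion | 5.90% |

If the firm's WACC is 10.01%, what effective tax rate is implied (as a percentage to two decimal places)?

36.98%

Total capital V = 1.78 + 1.44 = 3.22.
Equity weight = 1.78/3.22 = 0.5528.
Senior notes weight = 1.44/3.22 = 0.4472.
Equity contribution = 0.5528 × 15.1% = 8.3472%.
Debt contribution must be 10.01% − 8.3472% = 1.6628%.
0.4472 × 5.9% × (1 − T) = 1.6628%  ⇒  (1 − T) = 0.6302.
T = 36.9798%.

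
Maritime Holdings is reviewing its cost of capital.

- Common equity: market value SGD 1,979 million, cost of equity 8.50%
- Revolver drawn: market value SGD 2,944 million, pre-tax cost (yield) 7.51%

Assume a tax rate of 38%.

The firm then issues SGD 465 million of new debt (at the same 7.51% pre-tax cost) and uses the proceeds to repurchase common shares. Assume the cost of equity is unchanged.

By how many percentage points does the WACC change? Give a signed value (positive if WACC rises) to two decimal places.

-0.36 pp

Current WACC:
Total capital V = 1979 + 2944 = 4923.
Equity: weight = 1979/4923 = 0.4020; cost = 8.5%.
Revolver drawn: weight = 2944/4923 = 0.5980; after-tax cost = 7.51% × (1 − 38%) = 4.6562%.
WACC = 0.4020 × 8.5000% + 0.5980 × 4.6562% = 6.2014%.
After the change:
Total capital V = 1514 + 3409 = 4923.
Equity: weight = 1514/4923 = 0.3075; cost = 8.5%.
Revolver drawn: weight = 3409/4923 = 0.6925; after-tax cost = 7.51% × (1 − 38%) = 4.6562%.
WACC = 0.3075 × 8.5000% + 0.6925 × 4.6562% = 5.8383%.
Change in WACC = 5.8383% − 6.2014% = -0.3631 pp.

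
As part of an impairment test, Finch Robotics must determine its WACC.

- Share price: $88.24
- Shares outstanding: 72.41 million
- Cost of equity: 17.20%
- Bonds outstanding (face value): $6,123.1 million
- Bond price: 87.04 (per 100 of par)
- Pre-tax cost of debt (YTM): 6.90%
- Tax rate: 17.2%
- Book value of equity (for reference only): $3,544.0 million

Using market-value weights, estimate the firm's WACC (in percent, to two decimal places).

Market value of equity E = 88.24 × 72.41m = 6389.4584m. Market value of debt D = 6123.1m × 87.04/100 = 5329.54624m.
Total capital V = 6389.4584 + 5329.54624 = 11719.00464.
Equity: weight = 6389.4584/11719.00464 = 0.5452; cost = 17.2%.
Bonds outstanding: weight = 5329.54624/11719.00464 = 0.4548; after-tax cost = 6.9% × (1 − 17.2%) = 5.7132%.
WACC = 0.5452 × 17.2000% + 0.4548 × 5.7132% = 11.9761%.

11.98%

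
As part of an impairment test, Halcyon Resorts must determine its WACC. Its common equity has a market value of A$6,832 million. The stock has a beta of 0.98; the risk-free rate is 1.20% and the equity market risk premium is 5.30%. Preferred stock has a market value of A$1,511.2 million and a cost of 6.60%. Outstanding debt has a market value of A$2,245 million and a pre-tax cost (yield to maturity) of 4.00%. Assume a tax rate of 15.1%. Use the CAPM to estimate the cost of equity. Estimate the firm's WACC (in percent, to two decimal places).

Cost of equity via CAPM: Re = 1.2% + 0.98 × 5.3% = 6.3940%.
Total capital V = 6832 + 1511.2 + 2245 = 10588.2.
Equity: weight = 6832/10588.2 = 0.6452; cost = 6.394%.
Preferred: weight = 1511.2/10588.2 = 0.1427; cost = 6.6%.
Debt: weight = 2245/10588.2 = 0.2120; after-tax cost = 4% × (1 − 15.1%) = 3.3960%.
WACC = 0.6452 × 6.3940% + 0.1427 × 6.6000% + 0.2120 × 3.3960% = 5.7877%.

5.79%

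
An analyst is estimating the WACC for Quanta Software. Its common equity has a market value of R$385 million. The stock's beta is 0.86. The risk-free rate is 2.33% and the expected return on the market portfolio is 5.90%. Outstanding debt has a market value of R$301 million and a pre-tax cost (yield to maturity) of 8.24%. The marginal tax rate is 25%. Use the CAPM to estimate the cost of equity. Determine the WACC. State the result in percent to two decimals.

Market risk premium = 5.9% − 2.33% = 3.57%.
Cost of equity via CAPM: Re = 2.33% + 0.86 × 3.57% = 5.4002%.
Total capital V = 385 + 301 = 686.
Equity: weight = 385/686 = 0.5612; cost = 5.4002%.
Debt: weight = 301/686 = 0.4388; after-tax cost = 8.24% × (1 − 25%) = 6.1800%.
WACC = 0.5612 × 5.4002% + 0.4388 × 6.1800% = 5.7424%.

5.74%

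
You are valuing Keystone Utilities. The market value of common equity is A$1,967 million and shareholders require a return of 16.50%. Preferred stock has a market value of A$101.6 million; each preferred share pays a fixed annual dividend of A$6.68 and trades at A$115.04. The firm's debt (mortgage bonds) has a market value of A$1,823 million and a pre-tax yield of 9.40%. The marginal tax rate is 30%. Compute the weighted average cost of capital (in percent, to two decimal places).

Cost of preferred: Rp = 6.68 / 115.04 = 5.8067%.
Total capital V = 1967 + 101.6 + 1823 = 3891.6.
Equity: weight = 1967/3891.6 = 0.5054; cost = 16.5%.
Preferred: weight = 101.6/3891.6 = 0.0261; cost = 5.8067%.
Mortgage bonds: weight = 1823/3891.6 = 0.4684; after-tax cost = 9.4% × (1 − 30%) = 6.5800%.
WACC = 0.5054 × 16.5000% + 0.0261 × 5.8067% + 0.4684 × 6.5800% = 11.5739%.

11.57%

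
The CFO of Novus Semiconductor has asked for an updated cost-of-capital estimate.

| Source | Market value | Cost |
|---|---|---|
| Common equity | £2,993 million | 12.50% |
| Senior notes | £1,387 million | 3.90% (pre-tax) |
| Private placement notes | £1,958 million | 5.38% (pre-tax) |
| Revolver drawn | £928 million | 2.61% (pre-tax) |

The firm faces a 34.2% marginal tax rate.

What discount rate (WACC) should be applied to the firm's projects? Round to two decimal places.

6.81%

Total capital V = 2993 + 1387 + 1958 + 928 = 7266.
Equity: weight = 2993/7266 = 0.4119; cost = 12.5%.
Senior notes: weight = 1387/7266 = 0.1909; after-tax cost = 3.9% × (1 − 34.2%) = 2.5662%.
Private placement notes: weight = 1958/7266 = 0.2695; after-tax cost = 5.38% × (1 − 34.2%) = 3.5400%.
Revolver drawn: weight = 928/7266 = 0.1277; after-tax cost = 2.61% × (1 − 34.2%) = 1.7174%.
WACC = 0.4119 × 12.5000% + 0.1909 × 2.5662% + 0.2695 × 3.5400% + 0.1277 × 1.7174% = 6.8121%.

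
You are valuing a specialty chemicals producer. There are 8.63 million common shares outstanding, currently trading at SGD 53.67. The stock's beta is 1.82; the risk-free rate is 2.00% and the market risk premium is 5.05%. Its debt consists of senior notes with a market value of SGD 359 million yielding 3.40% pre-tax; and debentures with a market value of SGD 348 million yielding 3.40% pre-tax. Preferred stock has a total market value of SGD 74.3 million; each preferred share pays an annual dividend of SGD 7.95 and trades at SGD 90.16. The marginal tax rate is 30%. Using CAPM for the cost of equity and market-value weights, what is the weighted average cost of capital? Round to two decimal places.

6.04%

Cost of equity via CAPM: Re = 2.0% + 1.82 × 5.05% = 11.1910%.
Cost of preferred: Rp = 7.95 / 90.16 = 8.8177%.
Market value of equity E = 53.67 × 8.63m = 463.1721m.
Total capital V = 463.1721 + 74.3 + 359 + 348 = 1244.4721.
Equity: weight = 463.1721/1244.4721 = 0.3722; cost = 11.191%.
Preferred: weight = 74.3/1244.4721 = 0.0597; cost = 8.8177%.
Senior notes: weight = 359/1244.4721 = 0.2885; after-tax cost = 3.4% × (1 − 30%) = 2.3800%.
Debentures: weight = 348/1244.4721 = 0.2796; after-tax cost = 3.4% × (1 − 30%) = 2.3800%.
WACC = 0.3722 × 11.1910% + 0.0597 × 8.8177% + 0.2885 × 2.3800% + 0.2796 × 2.3800% = 6.0437%.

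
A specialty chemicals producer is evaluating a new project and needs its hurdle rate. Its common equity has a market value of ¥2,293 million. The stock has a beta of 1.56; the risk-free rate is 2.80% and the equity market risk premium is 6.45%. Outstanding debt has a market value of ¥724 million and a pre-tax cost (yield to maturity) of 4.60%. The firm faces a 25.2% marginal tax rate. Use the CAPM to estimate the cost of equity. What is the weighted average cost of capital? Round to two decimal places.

Cost of equity via CAPM: Re = 2.8% + 1.56 × 6.45% = 12.8620%.
Total capital V = 2293 + 724 = 3017.
Equity: weight = 2293/3017 = 0.7600; cost = 12.862%.
Debt: weight = 724/3017 = 0.2400; after-tax cost = 4.6% × (1 − 25.2%) = 3.4408%.
WACC = 0.7600 × 12.8620% + 0.2400 × 3.4408% = 10.6012%.

10.60%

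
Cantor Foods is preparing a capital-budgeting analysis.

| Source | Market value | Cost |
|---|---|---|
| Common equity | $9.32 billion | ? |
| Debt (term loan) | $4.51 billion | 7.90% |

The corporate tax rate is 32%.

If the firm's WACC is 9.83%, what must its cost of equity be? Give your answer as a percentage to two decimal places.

Total capital V = 9.32 + 4.51 = 13.83.
Equity weight = 9.32/13.83 = 0.6739.
Term loan weight = 4.51/13.83 = 0.3261.
Debt contribution = 0.3261 × 7.9% × (1 − 32%) = 1.7518%.
Required equity contribution = 9.83% − 1.7518% = 8.0782%.
Re = 8.0782% / 0.6739 = 11.9873%.

11.99%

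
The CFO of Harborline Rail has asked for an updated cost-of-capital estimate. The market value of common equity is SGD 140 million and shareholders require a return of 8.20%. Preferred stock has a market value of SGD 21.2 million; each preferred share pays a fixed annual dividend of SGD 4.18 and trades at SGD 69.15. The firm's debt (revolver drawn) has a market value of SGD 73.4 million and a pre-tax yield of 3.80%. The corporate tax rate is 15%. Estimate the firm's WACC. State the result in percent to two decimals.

Cost of preferred: Rp = 4.18 / 69.15 = 6.0448%.
Total capital V = 140 + 21.2 + 73.4 = 234.6.
Equity: weight = 140/234.6 = 0.5968; cost = 8.2%.
Preferred: weight = 21.2/234.6 = 0.0904; cost = 6.0448%.
Revolver drawn: weight = 73.4/234.6 = 0.3129; after-tax cost = 3.8% × (1 − 15%) = 3.2300%.
WACC = 0.5968 × 8.2000% + 0.0904 × 6.0448% + 0.3129 × 3.2300% = 6.4503%.

6.45%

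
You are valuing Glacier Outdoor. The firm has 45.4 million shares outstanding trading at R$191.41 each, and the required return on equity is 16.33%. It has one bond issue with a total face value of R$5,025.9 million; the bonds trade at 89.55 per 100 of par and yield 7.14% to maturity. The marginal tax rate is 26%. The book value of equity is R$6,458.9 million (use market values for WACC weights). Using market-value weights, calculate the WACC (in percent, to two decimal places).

12.56%

Market value of equity E = 191.41 × 45.4m = 8690.014m. Market value of debt D = 5025.9m × 89.55/100 = 4500.69345m.
Total capital V = 8690.014 + 4500.69345 = 13190.70745.
Equity: weight = 8690.014/13190.70745 = 0.6588; cost = 16.33%.
Bonds outstanding: weight = 4500.69345/13190.70745 = 0.3412; after-tax cost = 7.14% × (1 − 26%) = 5.2836%.
WACC = 0.6588 × 16.3300% + 0.3412 × 5.2836% = 12.5609%.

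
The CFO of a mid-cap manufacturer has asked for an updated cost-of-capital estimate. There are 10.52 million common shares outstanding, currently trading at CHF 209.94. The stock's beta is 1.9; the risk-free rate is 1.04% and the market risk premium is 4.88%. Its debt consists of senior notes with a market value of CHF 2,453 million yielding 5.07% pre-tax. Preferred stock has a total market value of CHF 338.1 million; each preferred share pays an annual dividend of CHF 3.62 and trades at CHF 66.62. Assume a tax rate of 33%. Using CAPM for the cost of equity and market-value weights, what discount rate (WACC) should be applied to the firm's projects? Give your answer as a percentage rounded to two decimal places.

6.59%

Cost of equity via CAPM: Re = 1.04% + 1.9 × 4.88% = 10.3120%.
Cost of preferred: Rp = 3.62 / 66.62 = 5.4338%.
Market value of equity E = 209.94 × 10.52m = 2208.5688m.
Total capital V = 2208.5688 + 338.1 + 2453 = 4999.6688.
Equity: weight = 2208.5688/4999.6688 = 0.4417; cost = 10.312%.
Preferred: weight = 338.1/4999.6688 = 0.0676; cost = 5.4338%.
Senior notes: weight = 2453/4999.6688 = 0.4906; after-tax cost = 5.07% × (1 − 33%) = 3.3969%.
WACC = 0.4417 × 10.3120% + 0.0676 × 5.4338% + 0.4906 × 3.3969% = 6.5893%.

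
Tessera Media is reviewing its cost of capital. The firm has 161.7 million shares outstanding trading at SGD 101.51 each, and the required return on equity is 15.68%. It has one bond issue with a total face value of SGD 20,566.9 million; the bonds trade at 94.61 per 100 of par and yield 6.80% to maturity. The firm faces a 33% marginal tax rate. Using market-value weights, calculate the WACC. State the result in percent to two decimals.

9.65%

Market value of equity E = 101.51 × 161.7m = 16414.167m. Market value of debt D = 20566.9m × 94.61/100 = 19458.34409m.
Total capital V = 16414.167 + 19458.34409 = 35872.51109.
Equity: weight = 16414.167/35872.51109 = 0.4576; cost = 15.68%.
Bonds outstanding: weight = 19458.34409/35872.51109 = 0.5424; after-tax cost = 6.8% × (1 − 33%) = 4.5560%.
WACC = 0.4576 × 15.6800% + 0.5424 × 4.5560% = 9.6460%.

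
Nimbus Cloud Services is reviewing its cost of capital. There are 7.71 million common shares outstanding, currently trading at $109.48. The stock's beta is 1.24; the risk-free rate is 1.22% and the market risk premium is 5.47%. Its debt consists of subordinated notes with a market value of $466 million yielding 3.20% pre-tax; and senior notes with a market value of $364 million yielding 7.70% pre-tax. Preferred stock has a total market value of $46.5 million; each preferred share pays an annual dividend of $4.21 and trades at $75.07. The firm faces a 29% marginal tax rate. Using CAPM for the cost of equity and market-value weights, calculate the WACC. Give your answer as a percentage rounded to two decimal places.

Cost of equity via CAPM: Re = 1.22% + 1.24 × 5.47% = 8.0028%.
Cost of preferred: Rp = 4.21 / 75.07 = 5.6081%.
Market value of equity E = 109.48 × 7.71m = 844.0908m.
Total capital V = 844.0908 + 46.5 + 466 + 364 = 1720.5908.
Equity: weight = 844.0908/1720.5908 = 0.4906; cost = 8.0028%.
Preferred: weight = 46.5/1720.5908 = 0.0270; cost = 5.6081%.
Subordinated notes: weight = 466/1720.5908 = 0.2708; after-tax cost = 3.2% × (1 − 29%) = 2.2720%.
Senior notes: weight = 364/1720.5908 = 0.2116; after-tax cost = 7.7% × (1 − 29%) = 5.4670%.
WACC = 0.4906 × 8.0028% + 0.0270 × 5.6081% + 0.2708 × 2.2720% + 0.2116 × 5.4670% = 5.8495%.

5.85%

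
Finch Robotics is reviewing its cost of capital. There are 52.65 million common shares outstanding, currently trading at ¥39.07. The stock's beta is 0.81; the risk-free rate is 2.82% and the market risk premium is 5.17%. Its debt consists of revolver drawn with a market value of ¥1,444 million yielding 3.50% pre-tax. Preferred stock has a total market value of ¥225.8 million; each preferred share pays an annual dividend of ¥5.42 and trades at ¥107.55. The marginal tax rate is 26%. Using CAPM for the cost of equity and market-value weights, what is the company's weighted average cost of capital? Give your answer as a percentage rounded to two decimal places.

Cost of equity via CAPM: Re = 2.82% + 0.81 × 5.17% = 7.0077%.
Cost of preferred: Rp = 5.42 / 107.55 = 5.0395%.
Market value of equity E = 39.07 × 52.65m = 2057.0355m.
Total capital V = 2057.0355 + 225.8 + 1444 = 3726.8355.
Equity: weight = 2057.0355/3726.8355 = 0.5520; cost = 7.0077%.
Preferred: weight = 225.8/3726.8355 = 0.0606; cost = 5.0395%.
Revolver drawn: weight = 1444/3726.8355 = 0.3875; after-tax cost = 3.5% × (1 − 26%) = 2.5900%.
WACC = 0.5520 × 7.0077% + 0.0606 × 5.0395% + 0.3875 × 2.5900% = 5.1768%.

5.18%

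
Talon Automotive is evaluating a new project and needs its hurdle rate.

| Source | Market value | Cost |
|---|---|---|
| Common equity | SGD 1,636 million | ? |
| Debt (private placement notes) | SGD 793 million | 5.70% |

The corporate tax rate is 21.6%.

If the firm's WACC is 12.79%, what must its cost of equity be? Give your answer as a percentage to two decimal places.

Total capital V = 1636 + 793 = 2429.
Equity weight = 1636/2429 = 0.6735.
Private placement notes weight = 793/2429 = 0.3265.
Debt contribution = 0.3265 × 5.7% × (1 − 21.6%) = 1.4589%.
Required equity contribution = 12.79% − 1.4589% = 11.3311%.
Re = 11.3311% / 0.6735 = 16.8234%.

16.82%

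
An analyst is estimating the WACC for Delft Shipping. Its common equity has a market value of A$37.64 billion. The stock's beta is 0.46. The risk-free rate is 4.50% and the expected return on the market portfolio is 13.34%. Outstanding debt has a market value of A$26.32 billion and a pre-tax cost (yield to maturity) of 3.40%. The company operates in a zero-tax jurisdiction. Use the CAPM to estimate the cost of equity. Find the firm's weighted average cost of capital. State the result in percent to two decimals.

Market risk premium = 13.34% − 4.5% = 8.84%.
Cost of equity via CAPM: Re = 4.5% + 0.46 × 8.84% = 8.5664%.
Total capital V = 37.64 + 26.32 = 63.96.
Equity: weight = 37.64/63.96 = 0.5885; cost = 8.5664%.
Debt: weight = 26.32/63.96 = 0.4115; after-tax cost = 3.4% × (1 − 0%) = 3.4000%.
WACC = 0.5885 × 8.5664% + 0.4115 × 3.4000% = 6.4404%.

6.44%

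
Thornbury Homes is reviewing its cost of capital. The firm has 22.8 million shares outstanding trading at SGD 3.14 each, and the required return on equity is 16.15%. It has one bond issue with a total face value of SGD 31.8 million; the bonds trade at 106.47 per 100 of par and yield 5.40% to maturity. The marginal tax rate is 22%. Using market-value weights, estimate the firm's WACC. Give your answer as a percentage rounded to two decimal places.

12.32%

Market value of equity E = 3.14 × 22.8m = 71.592m. Market value of debt D = 31.8m × 106.47/100 = 33.85746m.
Total capital V = 71.592 + 33.85746 = 105.44946.
Equity: weight = 71.592/105.44946 = 0.6789; cost = 16.15%.
Bonds outstanding: weight = 33.85746/105.44946 = 0.3211; after-tax cost = 5.4% × (1 − 22%) = 4.2120%.
WACC = 0.6789 × 16.1500% + 0.3211 × 4.2120% = 12.3170%.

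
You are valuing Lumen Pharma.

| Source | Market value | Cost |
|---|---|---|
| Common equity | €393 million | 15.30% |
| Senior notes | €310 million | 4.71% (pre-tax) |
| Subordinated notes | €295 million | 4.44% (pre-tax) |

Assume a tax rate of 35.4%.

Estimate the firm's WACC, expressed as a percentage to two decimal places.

Total capital V = 393 + 310 + 295 = 998.
Equity: weight = 393/998 = 0.3938; cost = 15.3%.
Senior notes: weight = 310/998 = 0.3106; after-tax cost = 4.71% × (1 − 35.4%) = 3.0427%.
Subordinated notes: weight = 295/998 = 0.2956; after-tax cost = 4.44% × (1 − 35.4%) = 2.8682%.
WACC = 0.3938 × 15.3000% + 0.3106 × 3.0427% + 0.2956 × 2.8682% = 7.8179%.

7.82%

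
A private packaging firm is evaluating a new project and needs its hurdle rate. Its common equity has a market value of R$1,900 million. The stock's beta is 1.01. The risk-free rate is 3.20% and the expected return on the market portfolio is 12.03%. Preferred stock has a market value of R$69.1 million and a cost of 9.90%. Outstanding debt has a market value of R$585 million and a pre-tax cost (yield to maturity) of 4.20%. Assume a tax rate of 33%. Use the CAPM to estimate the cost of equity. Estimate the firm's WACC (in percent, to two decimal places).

Market risk premium = 12.03% − 3.2% = 8.83%.
Cost of equity via CAPM: Re = 3.2% + 1.01 × 8.83% = 12.1183%.
Total capital V = 1900 + 69.1 + 585 = 2554.1.
Equity: weight = 1900/2554.1 = 0.7439; cost = 12.1183%.
Preferred: weight = 69.1/2554.1 = 0.0271; cost = 9.9%.
Debt: weight = 585/2554.1 = 0.2290; after-tax cost = 4.2% × (1 − 33%) = 2.8140%.
WACC = 0.7439 × 12.1183% + 0.0271 × 9.9000% + 0.2290 × 2.8140% = 9.9272%.

9.93%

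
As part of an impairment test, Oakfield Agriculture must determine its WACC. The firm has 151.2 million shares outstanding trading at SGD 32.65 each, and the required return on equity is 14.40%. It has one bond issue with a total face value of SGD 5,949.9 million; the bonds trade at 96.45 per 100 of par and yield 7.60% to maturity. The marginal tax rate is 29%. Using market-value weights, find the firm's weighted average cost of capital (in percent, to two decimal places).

9.56%

Market value of equity E = 32.65 × 151.2m = 4936.68m. Market value of debt D = 5949.9m × 96.45/100 = 5738.67855m.
Total capital V = 4936.68 + 5738.67855 = 10675.35855.
Equity: weight = 4936.68/10675.35855 = 0.4624; cost = 14.4%.
Bonds outstanding: weight = 5738.67855/10675.35855 = 0.5376; after-tax cost = 7.6% × (1 − 29%) = 5.3960%.
WACC = 0.4624 × 14.4000% + 0.5376 × 5.3960% = 9.5598%.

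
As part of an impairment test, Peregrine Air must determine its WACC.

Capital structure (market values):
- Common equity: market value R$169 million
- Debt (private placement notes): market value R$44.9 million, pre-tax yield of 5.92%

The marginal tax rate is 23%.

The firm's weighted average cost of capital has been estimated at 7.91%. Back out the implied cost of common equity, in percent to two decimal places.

8.80%

Total capital V = 169 + 44.9 = 213.9.
Equity weight = 169/213.9 = 0.7901.
Private placement notes weight = 44.9/213.9 = 0.2099.
Debt contribution = 0.2099 × 5.92% × (1 − 23%) = 0.9569%.
Required equity contribution = 7.91% − 0.9569% = 6.9531%.
Re = 6.9531% / 0.7901 = 8.8005%.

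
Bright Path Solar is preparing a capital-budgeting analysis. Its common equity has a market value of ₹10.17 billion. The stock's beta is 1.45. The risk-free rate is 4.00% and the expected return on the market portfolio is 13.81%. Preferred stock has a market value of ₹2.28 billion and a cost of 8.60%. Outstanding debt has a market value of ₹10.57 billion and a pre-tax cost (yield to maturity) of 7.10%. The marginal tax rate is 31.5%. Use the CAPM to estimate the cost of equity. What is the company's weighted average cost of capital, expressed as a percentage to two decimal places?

11.14%

Market risk premium = 13.81% − 4.0% = 9.81%.
Cost of equity via CAPM: Re = 4.0% + 1.45 × 9.81% = 18.2245%.
Total capital V = 10.17 + 2.28 + 10.57 = 23.02.
Equity: weight = 10.17/23.02 = 0.4418; cost = 18.2245%.
Preferred: weight = 2.28/23.02 = 0.0990; cost = 8.6%.
Debt: weight = 10.57/23.02 = 0.4592; after-tax cost = 7.1% × (1 − 31.5%) = 4.8635%.
WACC = 0.4418 × 18.2245% + 0.0990 × 8.6000% + 0.4592 × 4.8635% = 11.1363%.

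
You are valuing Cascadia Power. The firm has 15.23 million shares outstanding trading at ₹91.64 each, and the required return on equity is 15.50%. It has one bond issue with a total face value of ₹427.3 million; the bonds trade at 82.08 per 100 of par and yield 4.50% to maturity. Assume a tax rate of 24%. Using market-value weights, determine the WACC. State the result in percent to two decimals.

13.07%

Market value of equity E = 91.64 × 15.23m = 1395.6772m. Market value of debt D = 427.3m × 82.08/100 = 350.72784m.
Total capital V = 1395.6772 + 350.72784 = 1746.40504.
Equity: weight = 1395.6772/1746.40504 = 0.7992; cost = 15.5%.
Bonds outstanding: weight = 350.72784/1746.40504 = 0.2008; after-tax cost = 4.5% × (1 − 24%) = 3.4200%.
WACC = 0.7992 × 15.5000% + 0.2008 × 3.4200% = 13.0740%.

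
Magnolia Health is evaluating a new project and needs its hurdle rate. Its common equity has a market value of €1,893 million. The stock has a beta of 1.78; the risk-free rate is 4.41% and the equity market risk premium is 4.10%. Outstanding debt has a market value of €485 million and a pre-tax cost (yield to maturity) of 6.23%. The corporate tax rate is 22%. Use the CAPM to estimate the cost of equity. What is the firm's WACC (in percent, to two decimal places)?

10.31%

Cost of equity via CAPM: Re = 4.41% + 1.78 × 4.1% = 11.7080%.
Total capital V = 1893 + 485 = 2378.
Equity: weight = 1893/2378 = 0.7960; cost = 11.708%.
Debt: weight = 485/2378 = 0.2040; after-tax cost = 6.23% × (1 − 22%) = 4.8594%.
WACC = 0.7960 × 11.7080% + 0.2040 × 4.8594% = 10.3112%.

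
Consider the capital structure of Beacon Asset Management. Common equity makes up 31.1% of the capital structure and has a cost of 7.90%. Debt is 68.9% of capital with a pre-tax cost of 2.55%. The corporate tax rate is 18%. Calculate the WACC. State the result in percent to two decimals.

After-tax cost of debt = 2.55% × (1 − 18%) = 2.0910%.
WACC = 0.311 × 7.9000% + 0.689 × 2.0910% = 3.8976%.

3.90%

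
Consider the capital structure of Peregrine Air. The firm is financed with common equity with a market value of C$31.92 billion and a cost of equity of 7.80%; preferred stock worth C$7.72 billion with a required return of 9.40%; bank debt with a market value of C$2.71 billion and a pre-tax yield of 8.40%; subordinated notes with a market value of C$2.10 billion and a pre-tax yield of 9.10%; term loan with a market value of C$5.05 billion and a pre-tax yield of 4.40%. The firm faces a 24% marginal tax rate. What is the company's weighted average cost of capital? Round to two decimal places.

7.48%

Total capital V = 31.92 + 7.72 + 2.71 + 2.1 + 5.05 = 49.5.
Equity: weight = 31.92/49.5 = 0.6448; cost = 7.8%.
Preferred: weight = 7.72/49.5 = 0.1560; cost = 9.4%.
Bank debt: weight = 2.71/49.5 = 0.0547; after-tax cost = 8.4% × (1 − 24%) = 6.3840%.
Subordinated notes: weight = 2.1/49.5 = 0.0424; after-tax cost = 9.1% × (1 − 24%) = 6.9160%.
Term loan: weight = 5.05/49.5 = 0.1020; after-tax cost = 4.4% × (1 − 24%) = 3.3440%.
WACC = 0.6448 × 7.8000% + 0.1560 × 9.4000% + 0.0547 × 6.3840% + 0.0424 × 6.9160% + 0.1020 × 3.3440% = 7.4799%.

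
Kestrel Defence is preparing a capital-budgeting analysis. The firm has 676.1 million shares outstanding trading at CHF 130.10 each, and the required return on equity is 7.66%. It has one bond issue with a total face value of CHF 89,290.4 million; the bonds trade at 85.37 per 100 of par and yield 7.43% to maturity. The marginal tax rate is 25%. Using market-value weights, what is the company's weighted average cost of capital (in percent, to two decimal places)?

Market value of equity E = 130.1 × 676.1m = 87960.61m. Market value of debt D = 89290.4m × 85.37/100 = 76227.21448m.
Total capital V = 87960.61 + 76227.21448 = 164187.82448.
Equity: weight = 87960.61/164187.82448 = 0.5357; cost = 7.66%.
Bonds outstanding: weight = 76227.21448/164187.82448 = 0.4643; after-tax cost = 7.43% × (1 − 25%) = 5.5725%.
WACC = 0.5357 × 7.6600% + 0.4643 × 5.5725% = 6.6908%.

6.69%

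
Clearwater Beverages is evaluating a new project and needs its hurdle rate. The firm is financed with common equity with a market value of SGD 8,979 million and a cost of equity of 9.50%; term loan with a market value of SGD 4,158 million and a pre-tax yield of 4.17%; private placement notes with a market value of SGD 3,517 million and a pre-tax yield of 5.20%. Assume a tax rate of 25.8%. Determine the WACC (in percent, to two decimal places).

6.71%

Total capital V = 8979 + 4158 + 3517 = 16654.
Equity: weight = 8979/16654 = 0.5391; cost = 9.5%.
Term loan: weight = 4158/16654 = 0.2497; after-tax cost = 4.17% × (1 − 25.8%) = 3.0941%.
Private placement notes: weight = 3517/16654 = 0.2112; after-tax cost = 5.2% × (1 − 25.8%) = 3.8584%.
WACC = 0.5391 × 9.5000% + 0.2497 × 3.0941% + 0.2112 × 3.8584% = 6.7093%.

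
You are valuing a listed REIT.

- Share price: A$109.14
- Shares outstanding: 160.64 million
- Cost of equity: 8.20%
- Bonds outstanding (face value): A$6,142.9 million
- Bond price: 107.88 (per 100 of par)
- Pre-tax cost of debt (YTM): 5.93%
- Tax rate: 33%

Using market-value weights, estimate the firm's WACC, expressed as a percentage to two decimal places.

Market value of equity E = 109.14 × 160.64m = 17532.2496m. Market value of debt D = 6142.9m × 107.88/100 = 6626.96052m.
Total capital V = 17532.2496 + 6626.96052 = 24159.21012.
Equity: weight = 17532.2496/24159.21012 = 0.7257; cost = 8.2%.
Bonds outstanding: weight = 6626.96052/24159.21012 = 0.2743; after-tax cost = 5.93% × (1 − 33%) = 3.9731%.
WACC = 0.7257 × 8.2000% + 0.2743 × 3.9731% = 7.0405%.

7.04%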